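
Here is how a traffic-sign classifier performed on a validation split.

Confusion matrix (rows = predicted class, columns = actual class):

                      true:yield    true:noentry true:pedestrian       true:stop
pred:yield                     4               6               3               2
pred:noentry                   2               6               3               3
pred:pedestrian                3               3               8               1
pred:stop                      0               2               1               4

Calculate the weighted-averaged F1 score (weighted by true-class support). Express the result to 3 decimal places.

0.437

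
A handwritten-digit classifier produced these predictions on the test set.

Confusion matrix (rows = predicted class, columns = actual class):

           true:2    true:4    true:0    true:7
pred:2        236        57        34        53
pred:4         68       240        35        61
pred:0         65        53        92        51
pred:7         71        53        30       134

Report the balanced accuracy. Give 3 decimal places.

Balanced accuracy = mean of per-class recall.
  2: recall = 236/440 = 0.5364
  4: recall = 240/403 = 0.5955
  0: recall = 92/191 = 0.4817
  7: recall = 134/299 = 0.4482
Mean = (0.5364 + 0.5955 + 0.4817 + 0.4482) / 4 = 0.515

0.515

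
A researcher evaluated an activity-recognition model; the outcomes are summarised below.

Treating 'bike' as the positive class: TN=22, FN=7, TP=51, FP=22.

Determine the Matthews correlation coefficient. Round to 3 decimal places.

MCC = (TP·TN − FP·FN) / √((TP+FP)(TP+FN)(TN+FP)(TN+FN))
Numerator = 51·22 − 22·7 = 968
Denominator = √(73·58·44·29) = √5402584 = 2324.3459
MCC = 968 / 2324.3459 = 0.416

0.416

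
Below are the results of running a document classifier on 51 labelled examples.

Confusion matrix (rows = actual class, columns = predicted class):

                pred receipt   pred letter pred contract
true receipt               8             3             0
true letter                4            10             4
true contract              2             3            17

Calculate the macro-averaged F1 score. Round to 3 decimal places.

Per-class F1 score (2·TP/(2·TP+FP+FN)):
  receipt: TP=8, FP=4+2=6, FN=3+0=3 → 16/25 = 0.6400
  letter: TP=10, FP=3+3=6, FN=4+4=8 → 20/34 = 0.5882
  contract: TP=17, FP=0+4=4, FN=2+3=5 → 34/43 = 0.7907
Macro-F1 score = mean = (0.6400 + 0.5882 + 0.7907) / 3 = 0.673

0.673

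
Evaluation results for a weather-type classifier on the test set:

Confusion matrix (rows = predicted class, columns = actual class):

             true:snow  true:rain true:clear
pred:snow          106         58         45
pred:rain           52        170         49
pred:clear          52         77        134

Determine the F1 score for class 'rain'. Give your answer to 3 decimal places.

0.590

Take TP from the diagonal, FP from the rest of the 'rain' prediction marginal, FN from the rest of the 'rain' actual marginal.
F1 score = 2·TP/(2·TP+FP+FN).
rain: TP=170, FP=52+49=101, FN=58+77=135 → 340/576 = 0.5903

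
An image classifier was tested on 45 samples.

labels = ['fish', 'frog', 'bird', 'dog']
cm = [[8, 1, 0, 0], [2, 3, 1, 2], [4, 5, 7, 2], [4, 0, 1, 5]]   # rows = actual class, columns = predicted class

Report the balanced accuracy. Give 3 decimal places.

Balanced accuracy = mean of per-class recall.
  fish: recall = 8/9 = 0.8889
  frog: recall = 3/8 = 0.3750
  bird: recall = 7/18 = 0.3889
  dog: recall = 5/10 = 0.5000
Mean = (0.8889 + 0.3750 + 0.3889 + 0.5000) / 4 = 0.538

0.538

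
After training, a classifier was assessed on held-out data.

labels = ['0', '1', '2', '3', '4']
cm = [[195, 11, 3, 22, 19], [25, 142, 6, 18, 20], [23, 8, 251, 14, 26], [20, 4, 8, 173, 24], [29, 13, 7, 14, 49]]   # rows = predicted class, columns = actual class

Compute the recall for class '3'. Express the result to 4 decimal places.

0.7178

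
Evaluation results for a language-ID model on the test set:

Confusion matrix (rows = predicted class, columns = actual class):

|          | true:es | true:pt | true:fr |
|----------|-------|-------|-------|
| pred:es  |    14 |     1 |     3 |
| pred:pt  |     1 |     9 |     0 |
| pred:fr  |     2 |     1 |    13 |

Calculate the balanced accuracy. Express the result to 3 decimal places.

0.818

Balanced accuracy = mean of per-class recall.
  es: recall = 14/17 = 0.8235
  pt: recall = 9/11 = 0.8182
  fr: recall = 13/16 = 0.8125
Mean = (0.8235 + 0.8182 + 0.8125) / 3 = 0.818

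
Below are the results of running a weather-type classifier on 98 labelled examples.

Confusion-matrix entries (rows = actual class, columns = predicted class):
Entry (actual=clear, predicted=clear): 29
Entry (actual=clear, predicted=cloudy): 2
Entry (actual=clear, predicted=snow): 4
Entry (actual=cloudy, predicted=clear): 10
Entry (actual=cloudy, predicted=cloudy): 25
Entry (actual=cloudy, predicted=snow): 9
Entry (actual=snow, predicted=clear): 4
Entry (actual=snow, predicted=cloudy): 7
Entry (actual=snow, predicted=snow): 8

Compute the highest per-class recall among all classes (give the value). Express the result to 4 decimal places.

Per-class recall (TP/(TP+FN)):
  clear: TP=29, FN=2+4=6 → 29/35 = 0.82857
  cloudy: TP=25, FN=10+9=19 → 25/44 = 0.56818
  snow: TP=8, FN=4+7=11 → 8/19 = 0.42105
Highest is class 'clear' with recall = 0.8286.

0.8286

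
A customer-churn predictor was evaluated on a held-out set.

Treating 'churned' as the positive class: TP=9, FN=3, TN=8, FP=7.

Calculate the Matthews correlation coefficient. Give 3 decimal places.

0.287

MCC = (TP·TN − FP·FN) / √((TP+FP)(TP+FN)(TN+FP)(TN+FN))
Numerator = 9·8 − 7·3 = 51
Denominator = √(16·12·15·11) = √31680 = 177.9888
MCC = 51 / 177.9888 = 0.287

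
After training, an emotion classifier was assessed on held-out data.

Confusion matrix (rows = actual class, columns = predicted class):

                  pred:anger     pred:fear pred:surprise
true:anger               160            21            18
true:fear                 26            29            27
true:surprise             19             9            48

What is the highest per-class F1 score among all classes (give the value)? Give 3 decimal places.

0.792

Per-class F1 score (2·TP/(2·TP+FP+FN)):
  anger: TP=160, FP=26+19=45, FN=21+18=39 → 320/404 = 0.7921
  fear: TP=29, FP=21+9=30, FN=26+27=53 → 58/141 = 0.4113
  surprise: TP=48, FP=18+27=45, FN=19+9=28 → 96/169 = 0.5680
Highest is class 'anger' with F1 score = 0.792.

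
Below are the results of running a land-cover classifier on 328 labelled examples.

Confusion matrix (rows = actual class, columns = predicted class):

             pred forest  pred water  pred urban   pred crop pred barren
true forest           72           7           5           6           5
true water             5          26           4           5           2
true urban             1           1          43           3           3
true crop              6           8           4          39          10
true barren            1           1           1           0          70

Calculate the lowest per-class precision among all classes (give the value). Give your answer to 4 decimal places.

0.6047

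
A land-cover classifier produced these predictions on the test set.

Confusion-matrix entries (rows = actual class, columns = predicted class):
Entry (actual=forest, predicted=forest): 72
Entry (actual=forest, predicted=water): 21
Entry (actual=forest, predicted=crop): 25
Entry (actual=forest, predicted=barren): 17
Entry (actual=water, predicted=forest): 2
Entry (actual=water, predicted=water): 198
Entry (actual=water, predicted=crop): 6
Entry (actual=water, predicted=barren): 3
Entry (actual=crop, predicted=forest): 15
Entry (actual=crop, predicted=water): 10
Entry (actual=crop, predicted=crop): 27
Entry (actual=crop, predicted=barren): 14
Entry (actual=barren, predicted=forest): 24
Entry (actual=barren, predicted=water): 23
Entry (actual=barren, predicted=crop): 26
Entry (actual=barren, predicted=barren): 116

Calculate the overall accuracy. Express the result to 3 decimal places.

0.689

Accuracy = trace / total = (72+198+27+116=413) / 599 = 413/599 = 0.689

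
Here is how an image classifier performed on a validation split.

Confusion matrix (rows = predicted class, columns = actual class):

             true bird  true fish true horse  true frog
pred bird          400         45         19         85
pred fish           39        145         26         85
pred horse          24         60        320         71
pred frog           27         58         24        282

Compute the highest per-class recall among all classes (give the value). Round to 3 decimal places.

Per-class recall (TP/(TP+FN)):
  bird: TP=400, FN=39+24+27=90 → 400/490 = 0.8163
  fish: TP=145, FN=45+60+58=163 → 145/308 = 0.4708
  horse: TP=320, FN=19+26+24=69 → 320/389 = 0.8226
  frog: TP=282, FN=85+85+71=241 → 282/523 = 0.5392
Highest is class 'horse' with recall = 0.823.

0.823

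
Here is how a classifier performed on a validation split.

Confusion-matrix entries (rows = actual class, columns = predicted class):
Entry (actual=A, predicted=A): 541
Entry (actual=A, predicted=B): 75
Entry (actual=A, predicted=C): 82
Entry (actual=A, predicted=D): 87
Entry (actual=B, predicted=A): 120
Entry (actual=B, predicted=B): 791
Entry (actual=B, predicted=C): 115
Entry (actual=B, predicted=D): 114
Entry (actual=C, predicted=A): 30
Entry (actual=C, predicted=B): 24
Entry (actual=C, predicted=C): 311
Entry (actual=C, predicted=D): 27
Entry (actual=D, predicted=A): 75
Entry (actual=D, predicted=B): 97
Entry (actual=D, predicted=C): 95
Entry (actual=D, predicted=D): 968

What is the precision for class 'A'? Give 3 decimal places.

Treat 'A' as positive and all other classes as negative.
precision = TP/(TP+FP).
A: TP=541, FP=120+30+75=225 → 541/766 = 0.7063

0.706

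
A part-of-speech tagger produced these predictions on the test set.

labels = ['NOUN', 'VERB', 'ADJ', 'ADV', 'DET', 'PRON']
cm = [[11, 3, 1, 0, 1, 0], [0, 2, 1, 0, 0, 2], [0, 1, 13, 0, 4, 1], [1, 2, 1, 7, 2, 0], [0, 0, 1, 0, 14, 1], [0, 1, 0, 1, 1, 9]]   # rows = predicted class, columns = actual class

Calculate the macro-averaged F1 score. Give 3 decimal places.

0.653

Per-class F1 score (2·TP/(2·TP+FP+FN)):
  NOUN: TP=11, FP=3+1+0+1+0=5, FN=0+0+1+0+0=1 → 22/28 = 0.7857
  VERB: TP=2, FP=0+1+0+0+2=3, FN=3+1+2+0+1=7 → 4/14 = 0.2857
  ADJ: TP=13, FP=0+1+0+4+1=6, FN=1+1+1+1+0=4 → 26/36 = 0.7222
  ADV: TP=7, FP=1+2+1+2+0=6, FN=0+0+0+0+1=1 → 14/21 = 0.6667
  DET: TP=14, FP=0+0+1+0+1=2, FN=1+0+4+2+1=8 → 28/38 = 0.7368
  PRON: TP=9, FP=0+1+0+1+1=3, FN=0+2+1+0+1=4 → 18/25 = 0.7200
Macro-F1 score = mean = (0.7857 + 0.2857 + 0.7222 + 0.6667 + 0.7368 + 0.7200) / 6 = 0.653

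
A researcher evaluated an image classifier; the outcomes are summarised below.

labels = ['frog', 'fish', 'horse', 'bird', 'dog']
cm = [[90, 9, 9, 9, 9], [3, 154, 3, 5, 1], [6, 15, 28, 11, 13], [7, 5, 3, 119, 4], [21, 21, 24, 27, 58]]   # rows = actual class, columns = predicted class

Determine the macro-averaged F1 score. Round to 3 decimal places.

0.641

Per-class F1 score (2·TP/(2·TP+FP+FN)):
  frog: TP=90, FP=3+6+7+21=37, FN=9+9+9+9=36 → 180/253 = 0.7115
  fish: TP=154, FP=9+15+5+21=50, FN=3+3+5+1=12 → 308/370 = 0.8324
  horse: TP=28, FP=9+3+3+24=39, FN=6+15+11+13=45 → 56/140 = 0.4000
  bird: TP=119, FP=9+5+11+27=52, FN=7+5+3+4=19 → 238/309 = 0.7702
  dog: TP=58, FP=9+1+13+4=27, FN=21+21+24+27=93 → 116/236 = 0.4915
Macro-F1 score = mean = (0.7115 + 0.8324 + 0.4000 + 0.7702 + 0.4915) / 5 = 0.641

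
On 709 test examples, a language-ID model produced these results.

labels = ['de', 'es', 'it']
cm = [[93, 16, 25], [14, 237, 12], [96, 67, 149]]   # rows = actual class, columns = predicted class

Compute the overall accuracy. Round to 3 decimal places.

Accuracy = trace / total = (93+237+149=479) / 709 = 479/709 = 0.676

0.676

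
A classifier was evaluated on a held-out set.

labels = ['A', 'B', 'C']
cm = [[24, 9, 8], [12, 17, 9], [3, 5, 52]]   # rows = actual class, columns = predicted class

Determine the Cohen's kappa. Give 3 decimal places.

Observed agreement pₒ = trace/N = 93/139 = 0.6691
Expected agreement pₑ = Σ (rowᵢ·colᵢ)/N² = (41·39 + 38·31 + 60·69)/139² = 0.3580
κ = (pₒ − pₑ)/(1 − pₑ) = (0.6691 − 0.3580)/(1 − 0.3580) = 0.485

0.485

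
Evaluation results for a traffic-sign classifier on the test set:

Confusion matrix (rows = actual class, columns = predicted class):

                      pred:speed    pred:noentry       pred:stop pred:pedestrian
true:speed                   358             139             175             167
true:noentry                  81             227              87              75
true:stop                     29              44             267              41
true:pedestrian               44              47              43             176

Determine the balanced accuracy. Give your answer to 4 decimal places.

0.5446

Balanced accuracy = mean of per-class recall.
  speed: recall = 358/839 = 0.42670
  noentry: recall = 227/470 = 0.48298
  stop: recall = 267/381 = 0.70079
  pedestrian: recall = 176/310 = 0.56774
Mean = (0.42670 + 0.48298 + 0.70079 + 0.56774) / 4 = 0.5446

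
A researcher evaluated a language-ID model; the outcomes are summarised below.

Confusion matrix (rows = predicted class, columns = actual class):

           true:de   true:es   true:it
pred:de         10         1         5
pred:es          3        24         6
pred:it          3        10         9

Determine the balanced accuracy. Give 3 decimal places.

0.587

Balanced accuracy = mean of per-class recall.
  de: recall = 10/16 = 0.6250
  es: recall = 24/35 = 0.6857
  it: recall = 9/20 = 0.4500
Mean = (0.6250 + 0.6857 + 0.4500) / 3 = 0.587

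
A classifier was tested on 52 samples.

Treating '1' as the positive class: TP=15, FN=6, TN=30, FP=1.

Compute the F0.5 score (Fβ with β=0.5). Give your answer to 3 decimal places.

Fβ = (1+β²)·TP / ((1+β²)·TP + β²·FN + FP), with β²=1/4
= 1.25·15 / (1.25·15 + 0.25·6 + 1) = 0.882

0.882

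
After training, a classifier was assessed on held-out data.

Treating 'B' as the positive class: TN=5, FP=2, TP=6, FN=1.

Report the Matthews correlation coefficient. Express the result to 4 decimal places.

0.5774

MCC = (TP·TN − FP·FN) / √((TP+FP)(TP+FN)(TN+FP)(TN+FN))
Numerator = 6·5 − 2·1 = 28
Denominator = √(8·7·7·6) = √2352 = 48.4974
MCC = 28 / 48.4974 = 0.5774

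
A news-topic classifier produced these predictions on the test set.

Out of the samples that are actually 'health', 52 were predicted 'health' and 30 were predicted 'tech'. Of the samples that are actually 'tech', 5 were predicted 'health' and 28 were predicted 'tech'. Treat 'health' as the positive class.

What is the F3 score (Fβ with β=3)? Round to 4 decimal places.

0.6541

Fβ = (1+β²)·TP / ((1+β²)·TP + β²·FN + FP), with β²=9
= 10·52 / (10·52 + 9·30 + 5) = 0.6541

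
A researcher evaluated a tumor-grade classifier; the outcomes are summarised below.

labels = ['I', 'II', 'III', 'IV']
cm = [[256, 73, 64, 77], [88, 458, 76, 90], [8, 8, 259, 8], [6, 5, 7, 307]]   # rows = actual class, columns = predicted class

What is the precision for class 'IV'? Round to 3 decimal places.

Take TP from the diagonal, FP from the rest of the 'IV' prediction marginal, FN from the rest of the 'IV' actual marginal.
precision = TP/(TP+FP).
IV: TP=307, FP=77+90+8=175 → 307/482 = 0.6369

0.637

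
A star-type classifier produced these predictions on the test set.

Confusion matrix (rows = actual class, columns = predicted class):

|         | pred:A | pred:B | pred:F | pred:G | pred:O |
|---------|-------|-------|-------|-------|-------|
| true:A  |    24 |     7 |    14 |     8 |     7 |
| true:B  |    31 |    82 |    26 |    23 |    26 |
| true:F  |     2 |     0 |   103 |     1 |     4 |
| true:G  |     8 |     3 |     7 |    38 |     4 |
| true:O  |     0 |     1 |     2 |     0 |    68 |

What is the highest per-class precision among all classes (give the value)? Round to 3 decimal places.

0.882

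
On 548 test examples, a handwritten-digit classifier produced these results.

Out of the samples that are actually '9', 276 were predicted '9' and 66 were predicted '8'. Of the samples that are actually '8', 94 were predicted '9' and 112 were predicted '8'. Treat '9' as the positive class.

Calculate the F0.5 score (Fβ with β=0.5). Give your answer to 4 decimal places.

Fβ = (1+β²)·TP / ((1+β²)·TP + β²·FN + FP), with β²=1/4
= 1.25·276 / (1.25·276 + 0.25·66 + 94) = 0.7574

0.7574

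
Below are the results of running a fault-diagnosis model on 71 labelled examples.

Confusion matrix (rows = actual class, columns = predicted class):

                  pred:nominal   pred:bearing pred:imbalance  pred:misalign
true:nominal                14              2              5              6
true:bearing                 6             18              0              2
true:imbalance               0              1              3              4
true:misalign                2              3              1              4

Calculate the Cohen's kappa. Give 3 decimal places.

0.367

Observed agreement pₒ = trace/N = 39/71 = 0.5493
Expected agreement pₑ = Σ (rowᵢ·colᵢ)/N² = (27·22 + 26·24 + 8·9 + 10·16)/71² = 0.2876
κ = (pₒ − pₑ)/(1 − pₑ) = (0.5493 − 0.2876)/(1 − 0.2876) = 0.367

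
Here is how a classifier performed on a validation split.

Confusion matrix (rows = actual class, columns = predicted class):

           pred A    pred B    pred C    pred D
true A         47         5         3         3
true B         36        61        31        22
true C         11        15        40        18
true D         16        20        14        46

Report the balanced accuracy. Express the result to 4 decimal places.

Balanced accuracy = mean of per-class recall.
  A: recall = 47/58 = 0.81034
  B: recall = 61/150 = 0.40667
  C: recall = 40/84 = 0.47619
  D: recall = 46/96 = 0.47917
Mean = (0.81034 + 0.40667 + 0.47619 + 0.47917) / 4 = 0.5431

0.5431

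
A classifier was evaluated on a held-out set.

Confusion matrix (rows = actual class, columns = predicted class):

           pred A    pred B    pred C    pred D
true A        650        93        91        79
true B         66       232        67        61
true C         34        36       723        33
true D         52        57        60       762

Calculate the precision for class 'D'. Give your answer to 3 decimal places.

precision = TP/(TP+FP).
D: TP=762, FP=79+61+33=173 → 762/935 = 0.8150

0.815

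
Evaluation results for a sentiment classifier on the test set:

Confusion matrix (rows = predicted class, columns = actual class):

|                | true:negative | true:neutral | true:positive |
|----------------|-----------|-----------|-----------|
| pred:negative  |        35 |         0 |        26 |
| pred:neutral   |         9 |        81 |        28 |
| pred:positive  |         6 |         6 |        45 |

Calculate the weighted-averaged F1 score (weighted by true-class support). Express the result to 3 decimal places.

0.667

Per-class F1 score (2·TP/(2·TP+FP+FN)):
  negative: TP=35, FP=0+26=26, FN=9+6=15 → 70/111 = 0.6306
  neutral: TP=81, FP=9+28=37, FN=0+6=6 → 162/205 = 0.7902
  positive: TP=45, FP=6+6=12, FN=26+28=54 → 90/156 = 0.5769
Weighted-F1 score = Σ (supportᵢ/N)·F1 scoreᵢ with N=236: (50/236)·0.6306 + (87/236)·0.7902 + (99/236)·0.5769 = 0.667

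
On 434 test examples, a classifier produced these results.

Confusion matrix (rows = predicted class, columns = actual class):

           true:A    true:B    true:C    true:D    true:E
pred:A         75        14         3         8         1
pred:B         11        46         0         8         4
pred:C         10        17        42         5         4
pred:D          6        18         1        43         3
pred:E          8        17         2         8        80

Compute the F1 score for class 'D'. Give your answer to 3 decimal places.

0.601

F1 score = 2·TP/(2·TP+FP+FN).
D: TP=43, FP=6+18+1+3=28, FN=8+8+5+8=29 → 86/143 = 0.6014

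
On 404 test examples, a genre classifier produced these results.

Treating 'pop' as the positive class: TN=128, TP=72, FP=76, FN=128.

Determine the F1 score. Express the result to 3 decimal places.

0.414

Precision = TP/(TP+FP) = 72/148 = 0.4865
Recall = TP/(TP+FN) = 72/200 = 0.3600
F1 = 2·TP/(2·TP+FP+FN) = 144/348 = 0.414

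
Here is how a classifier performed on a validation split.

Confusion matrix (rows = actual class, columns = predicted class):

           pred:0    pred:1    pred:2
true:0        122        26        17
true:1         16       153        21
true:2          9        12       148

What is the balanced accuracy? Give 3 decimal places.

0.807

Balanced accuracy = mean of per-class recall.
  0: recall = 122/165 = 0.7394
  1: recall = 153/190 = 0.8053
  2: recall = 148/169 = 0.8757
Mean = (0.7394 + 0.8053 + 0.8757) / 3 = 0.807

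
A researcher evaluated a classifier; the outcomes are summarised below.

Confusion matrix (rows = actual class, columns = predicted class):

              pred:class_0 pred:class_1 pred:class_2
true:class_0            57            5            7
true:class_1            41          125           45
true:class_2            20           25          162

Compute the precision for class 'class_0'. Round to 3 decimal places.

One-vs-rest for 'class_0': TP = diagonal; FP = other classes predicted 'class_0'; FN = 'class_0' predicted as other.
precision = TP/(TP+FP).
class_0: TP=57, FP=41+20=61 → 57/118 = 0.4831

0.483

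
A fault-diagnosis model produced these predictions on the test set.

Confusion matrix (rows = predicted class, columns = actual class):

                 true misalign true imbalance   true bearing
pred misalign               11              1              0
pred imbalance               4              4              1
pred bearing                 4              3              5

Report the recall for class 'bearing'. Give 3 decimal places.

recall = TP/(TP+FN).
bearing: TP=5, FN=0+1=1 → 5/6 = 0.8333

0.833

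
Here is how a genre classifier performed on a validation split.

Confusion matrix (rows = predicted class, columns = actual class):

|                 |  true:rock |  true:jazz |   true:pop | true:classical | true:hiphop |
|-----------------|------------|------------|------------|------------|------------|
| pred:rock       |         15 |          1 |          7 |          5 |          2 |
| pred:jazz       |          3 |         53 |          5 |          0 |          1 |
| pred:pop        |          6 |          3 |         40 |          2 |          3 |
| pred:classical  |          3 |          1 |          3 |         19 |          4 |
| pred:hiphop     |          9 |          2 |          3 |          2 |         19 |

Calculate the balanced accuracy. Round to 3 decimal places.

0.665

Balanced accuracy = mean of per-class recall.
  rock: recall = 15/36 = 0.4167
  jazz: recall = 53/60 = 0.8833
  pop: recall = 40/58 = 0.6897
  classical: recall = 19/28 = 0.6786
  hiphop: recall = 19/29 = 0.6552
Mean = (0.4167 + 0.8833 + 0.6897 + 0.6786 + 0.6552) / 5 = 0.665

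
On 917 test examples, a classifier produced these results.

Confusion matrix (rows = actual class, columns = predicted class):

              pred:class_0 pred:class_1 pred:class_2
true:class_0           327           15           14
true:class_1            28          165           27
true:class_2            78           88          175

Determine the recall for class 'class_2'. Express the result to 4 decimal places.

Treat 'class_2' as positive and all other classes as negative.
recall = TP/(TP+FN).
class_2: TP=175, FN=78+88=166 → 175/341 = 0.51320

0.5132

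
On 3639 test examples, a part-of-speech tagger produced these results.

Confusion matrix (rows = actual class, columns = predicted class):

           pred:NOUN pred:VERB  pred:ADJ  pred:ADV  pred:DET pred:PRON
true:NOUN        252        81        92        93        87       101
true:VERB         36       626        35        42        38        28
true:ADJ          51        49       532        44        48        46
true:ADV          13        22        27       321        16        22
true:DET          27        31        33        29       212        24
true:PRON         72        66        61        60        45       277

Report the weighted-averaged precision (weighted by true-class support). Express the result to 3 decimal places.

0.609

Per-class precision (TP/(TP+FP)):
  NOUN: TP=252, FP=36+51+13+27+72=199 → 252/451 = 0.5588
  VERB: TP=626, FP=81+49+22+31+66=249 → 626/875 = 0.7154
  ADJ: TP=532, FP=92+35+27+33+61=248 → 532/780 = 0.6821
  ADV: TP=321, FP=93+42+44+29+60=268 → 321/589 = 0.5450
  DET: TP=212, FP=87+38+48+16+45=234 → 212/446 = 0.4753
  PRON: TP=277, FP=101+28+46+22+24=221 → 277/498 = 0.5562
Weighted-precision = Σ (supportᵢ/N)·precisionᵢ with N=3639: (706/3639)·0.5588 + (805/3639)·0.7154 + (770/3639)·0.6821 + (421/3639)·0.5450 + (356/3639)·0.4753 + (581/3639)·0.5562 = 0.609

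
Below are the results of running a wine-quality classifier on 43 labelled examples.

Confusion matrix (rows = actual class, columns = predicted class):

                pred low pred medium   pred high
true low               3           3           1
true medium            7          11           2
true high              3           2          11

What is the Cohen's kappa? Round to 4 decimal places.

Observed agreement pₒ = trace/N = 25/43 = 0.58140
Expected agreement pₑ = Σ (rowᵢ·colᵢ)/N² = (7·13 + 20·16 + 16·14)/43² = 0.34343
κ = (pₒ − pₑ)/(1 − pₑ) = (0.58140 − 0.34343)/(1 − 0.34343) = 0.3624

0.3624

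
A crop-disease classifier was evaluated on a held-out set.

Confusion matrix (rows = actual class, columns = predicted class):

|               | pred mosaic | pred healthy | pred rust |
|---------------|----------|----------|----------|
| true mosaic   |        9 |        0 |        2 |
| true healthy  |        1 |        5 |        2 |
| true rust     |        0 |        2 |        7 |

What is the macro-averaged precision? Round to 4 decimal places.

Per-class precision (TP/(TP+FP)):
  mosaic: TP=9, FP=1+0=1 → 9/10 = 0.90000
  healthy: TP=5, FP=0+2=2 → 5/7 = 0.71429
  rust: TP=7, FP=2+2=4 → 7/11 = 0.63636
Macro-precision = mean = (0.90000 + 0.71429 + 0.63636) / 3 = 0.7502

0.7502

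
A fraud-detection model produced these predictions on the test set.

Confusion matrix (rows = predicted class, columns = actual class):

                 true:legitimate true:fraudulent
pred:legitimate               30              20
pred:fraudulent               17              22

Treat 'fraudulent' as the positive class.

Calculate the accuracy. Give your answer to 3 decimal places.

0.584

Accuracy = (TP+TN)/N = (22+30)/89 = 0.584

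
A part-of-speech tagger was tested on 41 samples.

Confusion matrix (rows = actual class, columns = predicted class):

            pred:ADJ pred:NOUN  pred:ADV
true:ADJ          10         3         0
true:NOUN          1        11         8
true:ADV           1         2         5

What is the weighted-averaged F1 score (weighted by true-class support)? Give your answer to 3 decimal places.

0.645

Per-class F1 score (2·TP/(2·TP+FP+FN)):
  ADJ: TP=10, FP=1+1=2, FN=3+0=3 → 20/25 = 0.8000
  NOUN: TP=11, FP=3+2=5, FN=1+8=9 → 22/36 = 0.6111
  ADV: TP=5, FP=0+8=8, FN=1+2=3 → 10/21 = 0.4762
Weighted-F1 score = Σ (supportᵢ/N)·F1 scoreᵢ with N=41: (13/41)·0.8000 + (20/41)·0.6111 + (8/41)·0.4762 = 0.645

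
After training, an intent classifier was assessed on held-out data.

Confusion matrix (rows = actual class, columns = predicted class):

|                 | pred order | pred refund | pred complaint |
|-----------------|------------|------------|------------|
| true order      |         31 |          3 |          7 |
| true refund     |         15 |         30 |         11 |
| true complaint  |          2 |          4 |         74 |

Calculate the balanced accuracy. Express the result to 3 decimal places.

Balanced accuracy = mean of per-class recall.
  order: recall = 31/41 = 0.7561
  refund: recall = 30/56 = 0.5357
  complaint: recall = 74/80 = 0.9250
Mean = (0.7561 + 0.5357 + 0.9250) / 3 = 0.739

0.739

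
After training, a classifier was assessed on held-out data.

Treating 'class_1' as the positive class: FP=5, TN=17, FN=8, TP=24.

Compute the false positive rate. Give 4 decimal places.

FPR = FP/(FP+TN) = 5/(5+17) = 0.2273

0.2273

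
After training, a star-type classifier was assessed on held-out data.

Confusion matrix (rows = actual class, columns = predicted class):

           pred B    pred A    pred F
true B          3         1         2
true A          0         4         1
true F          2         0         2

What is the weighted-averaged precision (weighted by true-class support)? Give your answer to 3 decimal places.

Per-class precision (TP/(TP+FP)):
  B: TP=3, FP=0+2=2 → 3/5 = 0.6000
  A: TP=4, FP=1+0=1 → 4/5 = 0.8000
  F: TP=2, FP=2+1=3 → 2/5 = 0.4000
Weighted-precision = Σ (supportᵢ/N)·precisionᵢ with N=15: (6/15)·0.6000 + (5/15)·0.8000 + (4/15)·0.4000 = 0.613

0.613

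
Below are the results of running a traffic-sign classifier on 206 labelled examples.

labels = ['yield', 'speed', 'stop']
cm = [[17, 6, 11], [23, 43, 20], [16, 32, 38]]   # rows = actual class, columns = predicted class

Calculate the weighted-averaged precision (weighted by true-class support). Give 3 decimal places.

0.502

Per-class precision (TP/(TP+FP)):
  yield: TP=17, FP=23+16=39 → 17/56 = 0.3036
  speed: TP=43, FP=6+32=38 → 43/81 = 0.5309
  stop: TP=38, FP=11+20=31 → 38/69 = 0.5507
Weighted-precision = Σ (supportᵢ/N)·precisionᵢ with N=206: (34/206)·0.3036 + (86/206)·0.5309 + (86/206)·0.5507 = 0.502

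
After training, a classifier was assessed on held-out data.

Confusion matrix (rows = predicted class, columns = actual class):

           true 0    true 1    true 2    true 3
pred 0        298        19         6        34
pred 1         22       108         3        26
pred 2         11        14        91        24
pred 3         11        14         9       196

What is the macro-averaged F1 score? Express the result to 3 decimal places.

0.760

Per-class F1 score (2·TP/(2·TP+FP+FN)):
  0: TP=298, FP=19+6+34=59, FN=22+11+11=44 → 596/699 = 0.8526
  1: TP=108, FP=22+3+26=51, FN=19+14+14=47 → 216/314 = 0.6879
  2: TP=91, FP=11+14+24=49, FN=6+3+9=18 → 182/249 = 0.7309
  3: TP=196, FP=11+14+9=34, FN=34+26+24=84 → 392/510 = 0.7686
Macro-F1 score = mean = (0.8526 + 0.6879 + 0.7309 + 0.7686) / 4 = 0.760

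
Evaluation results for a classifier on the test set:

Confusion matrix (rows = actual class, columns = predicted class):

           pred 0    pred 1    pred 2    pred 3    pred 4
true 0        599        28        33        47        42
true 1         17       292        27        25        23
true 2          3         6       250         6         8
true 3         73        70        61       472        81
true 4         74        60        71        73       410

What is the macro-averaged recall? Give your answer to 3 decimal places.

Per-class recall (TP/(TP+FN)):
  0: TP=599, FN=28+33+47+42=150 → 599/749 = 0.7997
  1: TP=292, FN=17+27+25+23=92 → 292/384 = 0.7604
  2: TP=250, FN=3+6+6+8=23 → 250/273 = 0.9158
  3: TP=472, FN=73+70+61+81=285 → 472/757 = 0.6235
  4: TP=410, FN=74+60+71+73=278 → 410/688 = 0.5959
Macro-recall = mean = (0.7997 + 0.7604 + 0.9158 + 0.6235 + 0.5959) / 5 = 0.739

0.739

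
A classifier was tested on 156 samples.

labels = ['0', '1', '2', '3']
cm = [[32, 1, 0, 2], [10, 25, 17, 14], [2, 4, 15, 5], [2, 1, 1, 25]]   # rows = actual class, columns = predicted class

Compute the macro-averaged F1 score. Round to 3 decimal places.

Per-class F1 score (2·TP/(2·TP+FP+FN)):
  0: TP=32, FP=10+2+2=14, FN=1+0+2=3 → 64/81 = 0.7901
  1: TP=25, FP=1+4+1=6, FN=10+17+14=41 → 50/97 = 0.5155
  2: TP=15, FP=0+17+1=18, FN=2+4+5=11 → 30/59 = 0.5085
  3: TP=25, FP=2+14+5=21, FN=2+1+1=4 → 50/75 = 0.6667
Macro-F1 score = mean = (0.7901 + 0.5155 + 0.5085 + 0.6667) / 4 = 0.620

0.620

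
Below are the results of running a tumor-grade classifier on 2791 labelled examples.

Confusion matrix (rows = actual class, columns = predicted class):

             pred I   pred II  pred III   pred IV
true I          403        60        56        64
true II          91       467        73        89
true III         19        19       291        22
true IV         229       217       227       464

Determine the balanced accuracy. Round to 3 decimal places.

Balanced accuracy = mean of per-class recall.
  I: recall = 403/583 = 0.6913
  II: recall = 467/720 = 0.6486
  III: recall = 291/351 = 0.8291
  IV: recall = 464/1137 = 0.4081
Mean = (0.6913 + 0.6486 + 0.8291 + 0.4081) / 4 = 0.644

0.644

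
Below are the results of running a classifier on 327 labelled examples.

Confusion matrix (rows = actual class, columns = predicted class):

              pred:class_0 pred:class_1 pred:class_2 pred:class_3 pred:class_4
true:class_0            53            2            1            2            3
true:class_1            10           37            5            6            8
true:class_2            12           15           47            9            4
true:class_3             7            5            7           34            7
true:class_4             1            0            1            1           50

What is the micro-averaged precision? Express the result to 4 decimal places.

Micro-averaging pools counts across classes: ΣTP=221, ΣFP=106, ΣFN=106.
Micro-precision = TP/(TP+FP) on pooled counts = 0.6758 (equals overall accuracy in single-label multiclass).

0.6758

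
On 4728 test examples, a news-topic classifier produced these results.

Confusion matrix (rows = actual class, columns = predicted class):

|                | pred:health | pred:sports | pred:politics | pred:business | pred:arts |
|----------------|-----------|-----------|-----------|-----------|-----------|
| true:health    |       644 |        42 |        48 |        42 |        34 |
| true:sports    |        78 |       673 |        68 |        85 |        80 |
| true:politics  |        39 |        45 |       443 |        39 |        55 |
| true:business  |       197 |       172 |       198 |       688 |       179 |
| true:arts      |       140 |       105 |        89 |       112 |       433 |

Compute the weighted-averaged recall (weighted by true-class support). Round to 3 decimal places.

0.609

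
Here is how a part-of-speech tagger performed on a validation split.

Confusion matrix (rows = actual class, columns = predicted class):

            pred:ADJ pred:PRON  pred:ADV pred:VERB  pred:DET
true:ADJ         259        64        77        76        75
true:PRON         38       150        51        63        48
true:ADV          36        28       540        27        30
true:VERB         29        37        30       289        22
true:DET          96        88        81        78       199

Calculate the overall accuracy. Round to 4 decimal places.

0.5723

Accuracy = trace / total = (259+150+540+289+199=1437) / 2511 = 1437/2511 = 0.5723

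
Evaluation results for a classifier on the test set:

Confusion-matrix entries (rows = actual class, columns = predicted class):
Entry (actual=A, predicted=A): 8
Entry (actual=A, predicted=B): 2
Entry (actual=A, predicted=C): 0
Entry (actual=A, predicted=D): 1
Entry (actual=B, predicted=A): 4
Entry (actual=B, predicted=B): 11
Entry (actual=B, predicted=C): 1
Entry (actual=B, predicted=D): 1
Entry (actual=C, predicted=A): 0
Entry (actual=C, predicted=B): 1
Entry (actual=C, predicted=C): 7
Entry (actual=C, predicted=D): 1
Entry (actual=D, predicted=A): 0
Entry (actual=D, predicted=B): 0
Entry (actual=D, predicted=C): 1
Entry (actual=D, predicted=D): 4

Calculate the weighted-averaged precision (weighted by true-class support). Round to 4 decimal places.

Per-class precision (TP/(TP+FP)):
  A: TP=8, FP=4+0+0=4 → 8/12 = 0.66667
  B: TP=11, FP=2+1+0=3 → 11/14 = 0.78571
  C: TP=7, FP=0+1+1=2 → 7/9 = 0.77778
  D: TP=4, FP=1+1+1=3 → 4/7 = 0.57143
Weighted-precision = Σ (supportᵢ/N)·precisionᵢ with N=42: (11/42)·0.66667 + (17/42)·0.78571 + (9/42)·0.77778 + (5/42)·0.57143 = 0.7273

0.7273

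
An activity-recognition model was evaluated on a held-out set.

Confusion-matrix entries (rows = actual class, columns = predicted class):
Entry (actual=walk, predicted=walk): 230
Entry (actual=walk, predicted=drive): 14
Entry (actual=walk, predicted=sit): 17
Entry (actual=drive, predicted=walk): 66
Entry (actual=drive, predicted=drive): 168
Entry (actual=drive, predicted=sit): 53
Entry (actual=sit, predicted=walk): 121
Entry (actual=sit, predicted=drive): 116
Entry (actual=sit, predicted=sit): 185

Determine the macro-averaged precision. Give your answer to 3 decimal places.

Per-class precision (TP/(TP+FP)):
  walk: TP=230, FP=66+121=187 → 230/417 = 0.5516
  drive: TP=168, FP=14+116=130 → 168/298 = 0.5638
  sit: TP=185, FP=17+53=70 → 185/255 = 0.7255
Macro-precision = mean = (0.5516 + 0.5638 + 0.7255) / 3 = 0.614

0.614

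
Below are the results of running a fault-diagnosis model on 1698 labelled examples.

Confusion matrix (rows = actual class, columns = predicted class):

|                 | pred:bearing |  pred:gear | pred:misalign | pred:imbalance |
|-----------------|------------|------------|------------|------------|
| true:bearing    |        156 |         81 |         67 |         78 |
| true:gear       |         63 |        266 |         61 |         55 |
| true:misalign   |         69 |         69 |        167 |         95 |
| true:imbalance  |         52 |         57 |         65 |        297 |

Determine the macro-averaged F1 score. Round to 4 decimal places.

Per-class F1 score (2·TP/(2·TP+FP+FN)):
  bearing: TP=156, FP=63+69+52=184, FN=81+67+78=226 → 312/722 = 0.43213
  gear: TP=266, FP=81+69+57=207, FN=63+61+55=179 → 532/918 = 0.57952
  misalign: TP=167, FP=67+61+65=193, FN=69+69+95=233 → 334/760 = 0.43947
  imbalance: TP=297, FP=78+55+95=228, FN=52+57+65=174 → 594/996 = 0.59639
Macro-F1 score = mean = (0.43213 + 0.57952 + 0.43947 + 0.59639) / 4 = 0.5119

0.5119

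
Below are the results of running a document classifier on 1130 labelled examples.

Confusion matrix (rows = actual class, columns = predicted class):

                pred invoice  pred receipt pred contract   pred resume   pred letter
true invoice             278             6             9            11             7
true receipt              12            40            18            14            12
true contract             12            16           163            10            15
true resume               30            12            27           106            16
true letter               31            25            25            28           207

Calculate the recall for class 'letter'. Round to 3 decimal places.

0.655

One-vs-rest for 'letter': TP = diagonal; FP = other classes predicted 'letter'; FN = 'letter' predicted as other.
recall = TP/(TP+FN).
letter: TP=207, FN=31+25+25+28=109 → 207/316 = 0.6551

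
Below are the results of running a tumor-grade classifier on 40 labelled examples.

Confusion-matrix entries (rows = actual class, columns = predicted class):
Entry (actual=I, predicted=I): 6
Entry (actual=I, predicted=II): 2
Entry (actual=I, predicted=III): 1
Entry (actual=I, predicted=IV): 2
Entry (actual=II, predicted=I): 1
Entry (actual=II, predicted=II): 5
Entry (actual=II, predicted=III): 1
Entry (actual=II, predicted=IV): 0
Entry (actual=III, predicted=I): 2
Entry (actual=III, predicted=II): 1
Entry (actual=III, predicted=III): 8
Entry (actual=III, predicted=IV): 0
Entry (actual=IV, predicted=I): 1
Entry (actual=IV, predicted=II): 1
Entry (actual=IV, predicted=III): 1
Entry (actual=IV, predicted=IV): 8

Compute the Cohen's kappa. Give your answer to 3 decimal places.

0.565

Observed agreement pₒ = trace/N = 27/40 = 0.6750
Expected agreement pₑ = Σ (rowᵢ·colᵢ)/N² = (11·10 + 7·9 + 11·11 + 11·10)/40² = 0.2525
κ = (pₒ − pₑ)/(1 − pₑ) = (0.6750 − 0.2525)/(1 − 0.2525) = 0.565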